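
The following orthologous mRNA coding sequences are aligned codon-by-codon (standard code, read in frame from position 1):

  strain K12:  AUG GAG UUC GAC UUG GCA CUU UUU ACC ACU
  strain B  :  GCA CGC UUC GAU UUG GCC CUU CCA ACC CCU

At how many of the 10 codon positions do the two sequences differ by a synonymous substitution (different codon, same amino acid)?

Codon 1: AUG Met / GCA Ala — nonsynonymous.
Codon 2: GAG Glu / CGC Arg — nonsynonymous.
Codon 3: UUC Phe / UUC Phe — identical.
Codon 4: GAC Asp / GAU Asp — synonymous.
Codon 5: UUG Leu / UUG Leu — identical.
Codon 6: GCA Ala / GCC Ala — synonymous.
Codon 7: CUU Leu / CUU Leu — identical.
Codon 8: UUU Phe / CCA Pro — nonsynonymous.
Codon 9: ACC Thr / ACC Thr — identical.
Codon 10: ACU Thr / CCU Pro — nonsynonymous.
Synonymous differences: 2.

2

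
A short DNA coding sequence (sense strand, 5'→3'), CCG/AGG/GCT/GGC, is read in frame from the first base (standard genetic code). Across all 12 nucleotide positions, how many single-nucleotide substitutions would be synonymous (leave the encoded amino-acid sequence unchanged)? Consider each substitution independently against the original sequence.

11

Codon 1 (CCG, Pro): 3 synonymous substitutions.
Codon 2 (AGG, Arg): 2 synonymous substitutions.
Codon 3 (GCT, Ala): 3 synonymous substitutions.
Codon 4 (GGC, Gly): 3 synonymous substitutions.
Total: 3 + 2 + 3 + 3 = 11.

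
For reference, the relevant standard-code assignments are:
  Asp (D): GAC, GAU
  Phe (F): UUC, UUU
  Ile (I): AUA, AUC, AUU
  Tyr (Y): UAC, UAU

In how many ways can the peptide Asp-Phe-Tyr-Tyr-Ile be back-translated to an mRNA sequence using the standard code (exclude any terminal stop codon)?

Asp: 2 codons.
Phe: 2 codons.
Tyr: 2 codons.
Tyr: 2 codons.
Ile: 3 codons.
2 × 2 × 2 × 2 × 3 = 48.

48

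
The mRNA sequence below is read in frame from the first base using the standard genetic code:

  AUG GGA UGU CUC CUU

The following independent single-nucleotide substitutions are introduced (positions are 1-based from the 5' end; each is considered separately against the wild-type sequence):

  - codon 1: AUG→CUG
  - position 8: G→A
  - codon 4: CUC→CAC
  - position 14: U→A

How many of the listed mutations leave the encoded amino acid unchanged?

0

Codon 1: AUG (Met) → CUG (Leu) — missense.
Codon 3: UGU (Cys) → UAU (Tyr) — missense.
Codon 4: CUC (Leu) → CAC (His) — missense.
Codon 5: CUU (Leu) → CAU (His) — missense.
Synonymous: 0 of 4.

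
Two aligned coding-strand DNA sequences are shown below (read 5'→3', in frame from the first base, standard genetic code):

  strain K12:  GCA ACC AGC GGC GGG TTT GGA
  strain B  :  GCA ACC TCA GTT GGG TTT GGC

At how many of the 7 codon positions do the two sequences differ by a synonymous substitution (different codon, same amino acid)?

Codon 1: GCA Ala / GCA Ala — identical.
Codon 2: ACC Thr / ACC Thr — identical.
Codon 3: AGC Ser / TCA Ser — synonymous.
Codon 4: GGC Gly / GTT Val — nonsynonymous.
Codon 5: GGG Gly / GGG Gly — identical.
Codon 6: TTT Phe / TTT Phe — identical.
Codon 7: GGA Gly / GGC Gly — synonymous.
Synonymous differences: 2.

2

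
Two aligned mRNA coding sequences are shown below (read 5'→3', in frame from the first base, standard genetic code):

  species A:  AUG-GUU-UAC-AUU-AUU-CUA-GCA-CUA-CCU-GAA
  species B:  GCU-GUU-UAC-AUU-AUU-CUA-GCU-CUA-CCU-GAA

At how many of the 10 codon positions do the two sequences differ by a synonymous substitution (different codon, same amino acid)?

Codon 1: AUG Met / GCU Ala — nonsynonymous.
Codon 2: GUU Val / GUU Val — identical.
Codon 3: UAC Tyr / UAC Tyr — identical.
Codon 4: AUU Ile / AUU Ile — identical.
Codon 5: AUU Ile / AUU Ile — identical.
Codon 6: CUA Leu / CUA Leu — identical.
Codon 7: GCA Ala / GCU Ala — synonymous.
Codon 8: CUA Leu / CUA Leu — identical.
Codon 9: CCU Pro / CCU Pro — identical.
Codon 10: GAA Glu / GAA Glu — identical.
Synonymous differences: 1.

1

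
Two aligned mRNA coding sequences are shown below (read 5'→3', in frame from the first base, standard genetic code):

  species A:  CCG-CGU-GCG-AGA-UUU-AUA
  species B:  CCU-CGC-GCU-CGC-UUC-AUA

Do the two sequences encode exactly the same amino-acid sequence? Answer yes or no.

yes

Codon 1: CCG Pro / CCU Pro — synonymous.
Codon 2: CGU Arg / CGC Arg — synonymous.
Codon 3: GCG Ala / GCU Ala — synonymous.
Codon 4: AGA Arg / CGC Arg — synonymous.
Codon 5: UUU Phe / UUC Phe — synonymous.
Codon 6: AUA Ile / AUA Ile — identical.
Nonsynonymous differences: 0 → same protein.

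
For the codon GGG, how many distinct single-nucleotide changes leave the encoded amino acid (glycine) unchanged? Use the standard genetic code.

Position 1: none → 0 synonymous.
Position 2: none → 0 synonymous.
Position 3: GGT, GGC, GGA → 3 synonymous.
Total: 0 + 0 + 3 = 3.

3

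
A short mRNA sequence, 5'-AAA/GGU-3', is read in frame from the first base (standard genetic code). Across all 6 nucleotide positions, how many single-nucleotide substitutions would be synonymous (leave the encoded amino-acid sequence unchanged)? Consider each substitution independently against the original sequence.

Codon 1 (AAA, Lys): 1 synonymous substitution.
Codon 2 (GGU, Gly): 3 synonymous substitutions.
Total: 1 + 3 = 4.

4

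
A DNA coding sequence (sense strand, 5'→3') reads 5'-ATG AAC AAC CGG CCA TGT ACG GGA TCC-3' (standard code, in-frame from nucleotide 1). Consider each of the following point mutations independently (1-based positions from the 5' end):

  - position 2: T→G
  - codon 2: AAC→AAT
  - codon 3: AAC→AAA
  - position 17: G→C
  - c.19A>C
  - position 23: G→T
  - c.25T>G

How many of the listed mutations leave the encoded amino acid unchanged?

1

Codon 1: ATG (Met) → AGG (Arg) — missense.
Codon 2: AAC (Asn) → AAT (Asn) — synonymous.
Codon 3: AAC (Asn) → AAA (Lys) — missense.
Codon 6: TGT (Cys) → TCT (Ser) — missense.
Codon 7: ACG (Thr) → CCG (Pro) — missense.
Codon 8: GGA (Gly) → GTA (Val) — missense.
Codon 9: TCC (Ser) → GCC (Ala) — missense.
Synonymous: 1 of 7.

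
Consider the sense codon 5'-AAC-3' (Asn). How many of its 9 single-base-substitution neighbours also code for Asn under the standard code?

1

Position 1: none → 0 synonymous.
Position 2: none → 0 synonymous.
Position 3: AAT → 1 synonymous.
Total: 0 + 0 + 1 = 1.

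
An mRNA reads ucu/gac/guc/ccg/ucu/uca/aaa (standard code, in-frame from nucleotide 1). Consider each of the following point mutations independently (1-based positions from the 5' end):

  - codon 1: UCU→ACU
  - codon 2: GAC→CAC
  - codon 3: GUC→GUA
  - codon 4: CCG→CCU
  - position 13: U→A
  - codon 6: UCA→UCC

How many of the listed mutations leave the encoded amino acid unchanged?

Codon 1: UCU (Ser) → ACU (Thr) — missense.
Codon 2: GAC (Asp) → CAC (His) — missense.
Codon 3: GUC (Val) → GUA (Val) — synonymous.
Codon 4: CCG (Pro) → CCU (Pro) — synonymous.
Codon 5: UCU (Ser) → ACU (Thr) — missense.
Codon 6: UCA (Ser) → UCC (Ser) — synonymous.
Synonymous: 3 of 6.

3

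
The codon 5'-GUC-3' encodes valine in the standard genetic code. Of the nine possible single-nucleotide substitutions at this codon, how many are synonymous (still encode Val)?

3

Position 1: none → 0 synonymous.
Position 2: none → 0 synonymous.
Position 3: GUU, GUA, GUG → 3 synonymous.
Total: 0 + 0 + 3 = 3.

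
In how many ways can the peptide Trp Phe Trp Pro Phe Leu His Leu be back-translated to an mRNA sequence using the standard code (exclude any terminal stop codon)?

Trp: 1 codon.
Phe: 2 codons.
Trp: 1 codon.
Pro: 4 codons.
Phe: 2 codons.
Leu: 6 codons.
His: 2 codons.
Leu: 6 codons.
1 × 2 × 1 × 4 × 2 × 6 × 2 × 6 = 1152.

1152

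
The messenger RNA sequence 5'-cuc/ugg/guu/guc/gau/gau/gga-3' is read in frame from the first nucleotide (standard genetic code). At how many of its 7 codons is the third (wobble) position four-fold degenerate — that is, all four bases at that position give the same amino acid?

Codon 1 CUC (Leu): third position 4-fold.
Codon 2 UGG (Trp): third position 1-fold.
Codon 3 GUU (Val): third position 4-fold.
Codon 4 GUC (Val): third position 4-fold.
Codon 5 GAU (Asp): third position 2-fold.
Codon 6 GAU (Asp): third position 2-fold.
Codon 7 GGA (Gly): third position 4-fold.
Four-fold degenerate third positions: 4.

4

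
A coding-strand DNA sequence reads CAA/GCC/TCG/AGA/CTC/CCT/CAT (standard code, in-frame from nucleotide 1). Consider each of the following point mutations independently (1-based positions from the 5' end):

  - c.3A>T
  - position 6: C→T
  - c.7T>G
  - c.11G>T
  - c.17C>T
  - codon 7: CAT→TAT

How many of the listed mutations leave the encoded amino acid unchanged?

Codon 1: CAA (Gln) → CAT (His) — missense.
Codon 2: GCC (Ala) → GCT (Ala) — synonymous.
Codon 3: TCG (Ser) → GCG (Ala) — missense.
Codon 4: AGA (Arg) → ATA (Ile) — missense.
Codon 6: CCT (Pro) → CTT (Leu) — missense.
Codon 7: CAT (His) → TAT (Tyr) — missense.
Synonymous: 1 of 6.

1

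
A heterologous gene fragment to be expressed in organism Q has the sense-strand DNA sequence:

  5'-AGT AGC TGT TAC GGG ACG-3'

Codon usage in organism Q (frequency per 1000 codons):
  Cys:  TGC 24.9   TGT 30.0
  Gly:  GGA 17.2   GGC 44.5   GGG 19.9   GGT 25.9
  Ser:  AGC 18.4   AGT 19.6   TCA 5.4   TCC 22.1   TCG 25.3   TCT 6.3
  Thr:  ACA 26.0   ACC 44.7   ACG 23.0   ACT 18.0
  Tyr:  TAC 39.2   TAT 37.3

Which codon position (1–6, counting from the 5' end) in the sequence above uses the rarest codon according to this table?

Codon 1 AGT (Ser): 19.6 per 1000.
Codon 2 AGC (Ser): 18.4 per 1000.
Codon 3 TGT (Cys): 30.0 per 1000.
Codon 4 TAC (Tyr): 39.2 per 1000.
Codon 5 GGG (Gly): 19.9 per 1000.
Codon 6 ACG (Thr): 23.0 per 1000.
Lowest frequency is 18.4 at codon 2.

2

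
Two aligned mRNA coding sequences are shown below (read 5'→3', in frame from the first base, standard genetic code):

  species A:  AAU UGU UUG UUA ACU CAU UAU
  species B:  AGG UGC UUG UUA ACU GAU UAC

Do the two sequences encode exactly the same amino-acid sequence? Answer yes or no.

Codon 1: AAU Asn / AGG Arg — nonsynonymous.
Codon 2: UGU Cys / UGC Cys — synonymous.
Codon 3: UUG Leu / UUG Leu — identical.
Codon 4: UUA Leu / UUA Leu — identical.
Codon 5: ACU Thr / ACU Thr — identical.
Codon 6: CAU His / GAU Asp — nonsynonymous.
Codon 7: UAU Tyr / UAC Tyr — synonymous.
Nonsynonymous differences: 2 → different protein.

no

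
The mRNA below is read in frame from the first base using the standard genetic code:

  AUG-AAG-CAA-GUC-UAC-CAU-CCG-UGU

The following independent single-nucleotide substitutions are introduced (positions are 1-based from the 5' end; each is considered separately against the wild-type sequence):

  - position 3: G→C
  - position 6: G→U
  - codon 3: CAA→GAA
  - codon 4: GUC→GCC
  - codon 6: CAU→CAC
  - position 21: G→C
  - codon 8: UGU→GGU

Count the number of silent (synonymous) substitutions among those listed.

2

Codon 1: AUG (Met) → AUC (Ile) — missense.
Codon 2: AAG (Lys) → AAU (Asn) — missense.
Codon 3: CAA (Gln) → GAA (Glu) — missense.
Codon 4: GUC (Val) → GCC (Ala) — missense.
Codon 6: CAU (His) → CAC (His) — synonymous.
Codon 7: CCG (Pro) → CCC (Pro) — synonymous.
Codon 8: UGU (Cys) → GGU (Gly) — missense.
Synonymous: 2 of 7.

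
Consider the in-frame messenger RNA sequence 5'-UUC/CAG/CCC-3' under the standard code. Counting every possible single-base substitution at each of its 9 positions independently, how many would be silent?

5

Codon 1 (UUC, Phe): 1 synonymous substitution.
Codon 2 (CAG, Gln): 1 synonymous substitution.
Codon 3 (CCC, Pro): 3 synonymous substitutions.
Total: 1 + 1 + 3 = 5.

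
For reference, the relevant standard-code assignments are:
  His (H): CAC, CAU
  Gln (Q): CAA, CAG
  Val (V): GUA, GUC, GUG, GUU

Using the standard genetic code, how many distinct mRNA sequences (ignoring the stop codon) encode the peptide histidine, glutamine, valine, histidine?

32

His: 2 codons.
Gln: 2 codons.
Val: 4 codons.
His: 2 codons.
2 × 2 × 4 × 2 = 32.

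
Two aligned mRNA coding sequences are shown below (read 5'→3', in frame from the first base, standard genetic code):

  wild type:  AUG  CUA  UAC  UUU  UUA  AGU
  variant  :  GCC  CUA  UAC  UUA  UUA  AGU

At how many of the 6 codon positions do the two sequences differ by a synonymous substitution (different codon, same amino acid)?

Codon 1: AUG Met / GCC Ala — nonsynonymous.
Codon 2: CUA Leu / CUA Leu — identical.
Codon 3: UAC Tyr / UAC Tyr — identical.
Codon 4: UUU Phe / UUA Leu — nonsynonymous.
Codon 5: UUA Leu / UUA Leu — identical.
Codon 6: AGU Ser / AGU Ser — identical.
Synonymous differences: 0.

0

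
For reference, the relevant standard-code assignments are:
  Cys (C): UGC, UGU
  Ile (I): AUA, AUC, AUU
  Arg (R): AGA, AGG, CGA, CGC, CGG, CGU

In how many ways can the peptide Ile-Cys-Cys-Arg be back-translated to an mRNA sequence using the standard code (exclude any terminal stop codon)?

72

Ile: 3 codons.
Cys: 2 codons.
Cys: 2 codons.
Arg: 6 codons.
3 × 2 × 2 × 6 = 72.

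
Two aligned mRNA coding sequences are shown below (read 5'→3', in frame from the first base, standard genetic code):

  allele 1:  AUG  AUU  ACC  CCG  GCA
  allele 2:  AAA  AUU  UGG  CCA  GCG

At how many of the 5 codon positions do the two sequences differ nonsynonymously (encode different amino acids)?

2

Codon 1: AUG Met / AAA Lys — nonsynonymous.
Codon 2: AUU Ile / AUU Ile — identical.
Codon 3: ACC Thr / UGG Trp — nonsynonymous.
Codon 4: CCG Pro / CCA Pro — synonymous.
Codon 5: GCA Ala / GCG Ala — synonymous.
Nonsynonymous differences: 2.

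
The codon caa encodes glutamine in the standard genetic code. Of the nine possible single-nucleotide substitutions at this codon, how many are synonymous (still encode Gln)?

Position 1: none → 0 synonymous.
Position 2: none → 0 synonymous.
Position 3: CAG → 1 synonymous.
Total: 0 + 0 + 1 = 1.

1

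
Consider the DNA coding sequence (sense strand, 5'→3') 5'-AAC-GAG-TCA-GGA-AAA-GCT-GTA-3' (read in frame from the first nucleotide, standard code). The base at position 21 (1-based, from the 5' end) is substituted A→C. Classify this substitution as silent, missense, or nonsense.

Position 21 falls in codon 7: GTA → Val.
After the substitution the codon is GTC → Val.
Both encode Val, so the change is synonymous.

silent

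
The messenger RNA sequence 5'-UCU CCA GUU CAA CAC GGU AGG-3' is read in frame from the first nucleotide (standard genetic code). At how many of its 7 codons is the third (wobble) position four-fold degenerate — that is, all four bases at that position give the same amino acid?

4

Codon 1 UCU (Ser): third position 4-fold.
Codon 2 CCA (Pro): third position 4-fold.
Codon 3 GUU (Val): third position 4-fold.
Codon 4 CAA (Gln): third position 2-fold.
Codon 5 CAC (His): third position 2-fold.
Codon 6 GGU (Gly): third position 4-fold.
Codon 7 AGG (Arg): third position 2-fold.
Four-fold degenerate third positions: 4.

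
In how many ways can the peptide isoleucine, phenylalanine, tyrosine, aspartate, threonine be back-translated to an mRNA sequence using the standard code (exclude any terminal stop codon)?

Ile: 3 codons.
Phe: 2 codons.
Tyr: 2 codons.
Asp: 2 codons.
Thr: 4 codons.
3 × 2 × 2 × 2 × 4 = 96.

96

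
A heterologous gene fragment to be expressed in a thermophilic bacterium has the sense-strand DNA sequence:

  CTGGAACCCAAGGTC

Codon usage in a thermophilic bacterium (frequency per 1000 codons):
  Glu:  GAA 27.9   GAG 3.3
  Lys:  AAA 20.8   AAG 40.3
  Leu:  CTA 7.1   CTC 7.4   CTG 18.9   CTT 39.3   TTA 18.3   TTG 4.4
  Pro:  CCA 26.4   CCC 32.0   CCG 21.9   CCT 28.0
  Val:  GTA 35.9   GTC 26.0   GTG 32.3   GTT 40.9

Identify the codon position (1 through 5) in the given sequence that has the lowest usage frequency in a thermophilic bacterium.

1

Codon 1 CTG (Leu): 18.9 per 1000.
Codon 2 GAA (Glu): 27.9 per 1000.
Codon 3 CCC (Pro): 32.0 per 1000.
Codon 4 AAG (Lys): 40.3 per 1000.
Codon 5 GTC (Val): 26.0 per 1000.
Lowest frequency is 18.9 at codon 1.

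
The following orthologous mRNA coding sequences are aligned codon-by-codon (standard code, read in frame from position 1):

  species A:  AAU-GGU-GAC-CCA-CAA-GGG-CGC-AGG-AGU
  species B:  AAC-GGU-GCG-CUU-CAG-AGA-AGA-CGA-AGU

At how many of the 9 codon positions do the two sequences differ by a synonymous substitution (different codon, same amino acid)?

4

Codon 1: AAU Asn / AAC Asn — synonymous.
Codon 2: GGU Gly / GGU Gly — identical.
Codon 3: GAC Asp / GCG Ala — nonsynonymous.
Codon 4: CCA Pro / CUU Leu — nonsynonymous.
Codon 5: CAA Gln / CAG Gln — synonymous.
Codon 6: GGG Gly / AGA Arg — nonsynonymous.
Codon 7: CGC Arg / AGA Arg — synonymous.
Codon 8: AGG Arg / CGA Arg — synonymous.
Codon 9: AGU Ser / AGU Ser — identical.
Synonymous differences: 4.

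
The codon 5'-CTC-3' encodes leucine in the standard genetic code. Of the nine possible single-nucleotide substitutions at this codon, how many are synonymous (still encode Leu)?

Position 1: none → 0 synonymous.
Position 2: none → 0 synonymous.
Position 3: CTT, CTA, CTG → 3 synonymous.
Total: 0 + 0 + 3 = 3.

3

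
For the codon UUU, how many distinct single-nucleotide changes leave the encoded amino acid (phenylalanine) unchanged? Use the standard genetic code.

1

Position 1: none → 0 synonymous.
Position 2: none → 0 synonymous.
Position 3: UUC → 1 synonymous.
Total: 0 + 0 + 1 = 1.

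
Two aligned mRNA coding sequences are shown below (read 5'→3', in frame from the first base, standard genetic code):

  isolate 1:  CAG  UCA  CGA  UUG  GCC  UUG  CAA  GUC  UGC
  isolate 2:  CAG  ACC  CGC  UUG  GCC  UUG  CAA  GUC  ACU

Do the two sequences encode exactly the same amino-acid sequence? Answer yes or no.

Codon 1: CAG Gln / CAG Gln — identical.
Codon 2: UCA Ser / ACC Thr — nonsynonymous.
Codon 3: CGA Arg / CGC Arg — synonymous.
Codon 4: UUG Leu / UUG Leu — identical.
Codon 5: GCC Ala / GCC Ala — identical.
Codon 6: UUG Leu / UUG Leu — identical.
Codon 7: CAA Gln / CAA Gln — identical.
Codon 8: GUC Val / GUC Val — identical.
Codon 9: UGC Cys / ACU Thr — nonsynonymous.
Nonsynonymous differences: 2 → different protein.

no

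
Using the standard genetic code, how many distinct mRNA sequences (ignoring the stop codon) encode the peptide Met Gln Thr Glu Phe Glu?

Met: 1 codon.
Gln: 2 codons.
Thr: 4 codons.
Glu: 2 codons.
Phe: 2 codons.
Glu: 2 codons.
1 × 2 × 4 × 2 × 2 × 2 = 64.

64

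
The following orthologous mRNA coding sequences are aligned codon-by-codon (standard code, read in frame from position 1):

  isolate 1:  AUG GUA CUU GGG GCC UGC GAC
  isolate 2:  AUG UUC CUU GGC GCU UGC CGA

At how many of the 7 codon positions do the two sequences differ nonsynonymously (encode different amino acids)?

2

Codon 1: AUG Met / AUG Met — identical.
Codon 2: GUA Val / UUC Phe — nonsynonymous.
Codon 3: CUU Leu / CUU Leu — identical.
Codon 4: GGG Gly / GGC Gly — synonymous.
Codon 5: GCC Ala / GCU Ala — synonymous.
Codon 6: UGC Cys / UGC Cys — identical.
Codon 7: GAC Asp / CGA Arg — nonsynonymous.
Nonsynonymous differences: 2.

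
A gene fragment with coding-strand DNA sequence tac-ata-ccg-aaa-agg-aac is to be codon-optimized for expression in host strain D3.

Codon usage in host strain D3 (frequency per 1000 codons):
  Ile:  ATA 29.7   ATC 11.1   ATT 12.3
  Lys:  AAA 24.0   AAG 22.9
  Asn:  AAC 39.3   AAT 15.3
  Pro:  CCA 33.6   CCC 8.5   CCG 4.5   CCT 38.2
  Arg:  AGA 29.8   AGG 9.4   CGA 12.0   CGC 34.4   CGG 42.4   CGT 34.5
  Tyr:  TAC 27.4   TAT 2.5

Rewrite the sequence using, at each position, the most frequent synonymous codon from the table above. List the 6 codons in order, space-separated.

TAC ATA CCT AAA CGG AAC

Codon 1 (Tyr): best is TAC at 27.4.
Codon 2 (Ile): best is ATA at 29.7.
Codon 3 (Pro): best is CCT at 38.2.
Codon 4 (Lys): best is AAA at 24.0.
Codon 5 (Arg): best is CGG at 42.4.
Codon 6 (Asn): best is AAC at 39.3.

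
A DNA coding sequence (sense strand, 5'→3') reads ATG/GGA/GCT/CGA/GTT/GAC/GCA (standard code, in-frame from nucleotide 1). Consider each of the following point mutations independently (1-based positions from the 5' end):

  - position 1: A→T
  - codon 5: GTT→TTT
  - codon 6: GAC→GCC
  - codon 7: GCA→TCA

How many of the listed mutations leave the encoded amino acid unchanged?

0

Codon 1: ATG (Met) → TTG (Leu) — missense.
Codon 5: GTT (Val) → TTT (Phe) — missense.
Codon 6: GAC (Asp) → GCC (Ala) — missense.
Codon 7: GCA (Ala) → TCA (Ser) — missense.
Synonymous: 0 of 4.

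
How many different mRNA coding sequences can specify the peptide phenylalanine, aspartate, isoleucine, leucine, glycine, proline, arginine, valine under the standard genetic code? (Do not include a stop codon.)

Phe: 2 codons.
Asp: 2 codons.
Ile: 3 codons.
Leu: 6 codons.
Gly: 4 codons.
Pro: 4 codons.
Arg: 6 codons.
Val: 4 codons.
2 × 2 × 3 × 6 × 4 × 4 × 6 × 4 = 27648.

27648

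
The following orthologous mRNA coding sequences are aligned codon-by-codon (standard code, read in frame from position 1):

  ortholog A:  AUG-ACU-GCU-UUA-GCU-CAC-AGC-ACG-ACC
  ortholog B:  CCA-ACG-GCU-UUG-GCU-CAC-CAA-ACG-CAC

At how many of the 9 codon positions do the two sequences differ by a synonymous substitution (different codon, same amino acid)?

Codon 1: AUG Met / CCA Pro — nonsynonymous.
Codon 2: ACU Thr / ACG Thr — synonymous.
Codon 3: GCU Ala / GCU Ala — identical.
Codon 4: UUA Leu / UUG Leu — synonymous.
Codon 5: GCU Ala / GCU Ala — identical.
Codon 6: CAC His / CAC His — identical.
Codon 7: AGC Ser / CAA Gln — nonsynonymous.
Codon 8: ACG Thr / ACG Thr — identical.
Codon 9: ACC Thr / CAC His — nonsynonymous.
Synonymous differences: 2.

2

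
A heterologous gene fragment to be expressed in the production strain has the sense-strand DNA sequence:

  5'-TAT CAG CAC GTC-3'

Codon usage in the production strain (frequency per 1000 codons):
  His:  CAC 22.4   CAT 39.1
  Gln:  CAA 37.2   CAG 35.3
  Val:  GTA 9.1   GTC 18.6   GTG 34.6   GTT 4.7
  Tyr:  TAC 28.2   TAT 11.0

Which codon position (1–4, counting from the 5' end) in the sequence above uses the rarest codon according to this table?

1

Codon 1 TAT (Tyr): 11.0 per 1000.
Codon 2 CAG (Gln): 35.3 per 1000.
Codon 3 CAC (His): 22.4 per 1000.
Codon 4 GTC (Val): 18.6 per 1000.
Lowest frequency is 11.0 at codon 1.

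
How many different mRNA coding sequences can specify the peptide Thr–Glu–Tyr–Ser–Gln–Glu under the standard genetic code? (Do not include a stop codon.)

Thr: 4 codons.
Glu: 2 codons.
Tyr: 2 codons.
Ser: 6 codons.
Gln: 2 codons.
Glu: 2 codons.
4 × 2 × 2 × 6 × 2 × 2 = 384.

384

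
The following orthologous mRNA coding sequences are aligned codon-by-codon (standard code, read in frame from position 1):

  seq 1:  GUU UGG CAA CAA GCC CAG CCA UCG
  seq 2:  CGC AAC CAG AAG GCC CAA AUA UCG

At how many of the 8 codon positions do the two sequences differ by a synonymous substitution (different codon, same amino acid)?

Codon 1: GUU Val / CGC Arg — nonsynonymous.
Codon 2: UGG Trp / AAC Asn — nonsynonymous.
Codon 3: CAA Gln / CAG Gln — synonymous.
Codon 4: CAA Gln / AAG Lys — nonsynonymous.
Codon 5: GCC Ala / GCC Ala — identical.
Codon 6: CAG Gln / CAA Gln — synonymous.
Codon 7: CCA Pro / AUA Ile — nonsynonymous.
Codon 8: UCG Ser / UCG Ser — identical.
Synonymous differences: 2.

2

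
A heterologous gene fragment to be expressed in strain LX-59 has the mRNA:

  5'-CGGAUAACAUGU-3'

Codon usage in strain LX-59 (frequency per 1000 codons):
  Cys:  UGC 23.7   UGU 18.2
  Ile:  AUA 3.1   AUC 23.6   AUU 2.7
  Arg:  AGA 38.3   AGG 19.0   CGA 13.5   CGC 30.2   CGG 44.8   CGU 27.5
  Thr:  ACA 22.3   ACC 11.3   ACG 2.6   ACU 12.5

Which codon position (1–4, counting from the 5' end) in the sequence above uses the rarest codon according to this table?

2

Codon 1 CGG (Arg): 44.8 per 1000.
Codon 2 AUA (Ile): 3.1 per 1000.
Codon 3 ACA (Thr): 22.3 per 1000.
Codon 4 UGU (Cys): 18.2 per 1000.
Lowest frequency is 3.1 at codon 2.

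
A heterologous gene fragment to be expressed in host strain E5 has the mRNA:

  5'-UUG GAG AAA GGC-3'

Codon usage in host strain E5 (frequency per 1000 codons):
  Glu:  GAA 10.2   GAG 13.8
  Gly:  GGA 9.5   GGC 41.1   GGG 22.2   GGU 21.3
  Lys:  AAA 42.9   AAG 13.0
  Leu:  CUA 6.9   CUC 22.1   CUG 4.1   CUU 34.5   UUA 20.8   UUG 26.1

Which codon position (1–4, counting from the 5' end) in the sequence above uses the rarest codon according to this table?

Codon 1 UUG (Leu): 26.1 per 1000.
Codon 2 GAG (Glu): 13.8 per 1000.
Codon 3 AAA (Lys): 42.9 per 1000.
Codon 4 GGC (Gly): 41.1 per 1000.
Lowest frequency is 13.8 at codon 2.

2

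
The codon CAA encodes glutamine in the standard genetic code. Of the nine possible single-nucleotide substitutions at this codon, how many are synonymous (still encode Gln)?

Position 1: none → 0 synonymous.
Position 2: none → 0 synonymous.
Position 3: CAG → 1 synonymous.
Total: 0 + 0 + 1 = 1.

1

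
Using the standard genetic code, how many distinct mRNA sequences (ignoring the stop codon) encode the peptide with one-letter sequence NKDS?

48

Asn: 2 codons.
Lys: 2 codons.
Asp: 2 codons.
Ser: 6 codons.
2 × 2 × 2 × 6 = 48.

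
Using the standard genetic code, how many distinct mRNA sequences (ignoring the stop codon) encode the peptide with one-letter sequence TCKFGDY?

512

Thr: 4 codons.
Cys: 2 codons.
Lys: 2 codons.
Phe: 2 codons.
Gly: 4 codons.
Asp: 2 codons.
Tyr: 2 codons.
4 × 2 × 2 × 2 × 4 × 2 × 2 = 512.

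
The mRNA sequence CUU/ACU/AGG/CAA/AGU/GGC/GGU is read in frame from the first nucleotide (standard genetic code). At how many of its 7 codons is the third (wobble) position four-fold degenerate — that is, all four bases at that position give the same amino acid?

Codon 1 CUU (Leu): third position 4-fold.
Codon 2 ACU (Thr): third position 4-fold.
Codon 3 AGG (Arg): third position 2-fold.
Codon 4 CAA (Gln): third position 2-fold.
Codon 5 AGU (Ser): third position 2-fold.
Codon 6 GGC (Gly): third position 4-fold.
Codon 7 GGU (Gly): third position 4-fold.
Four-fold degenerate third positions: 4.

4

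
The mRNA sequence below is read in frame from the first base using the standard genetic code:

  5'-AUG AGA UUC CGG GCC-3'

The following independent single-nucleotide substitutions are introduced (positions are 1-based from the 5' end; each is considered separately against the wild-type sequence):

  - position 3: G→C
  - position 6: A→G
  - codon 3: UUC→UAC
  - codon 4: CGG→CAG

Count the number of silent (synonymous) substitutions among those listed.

Codon 1: AUG (Met) → AUC (Ile) — missense.
Codon 2: AGA (Arg) → AGG (Arg) — synonymous.
Codon 3: UUC (Phe) → UAC (Tyr) — missense.
Codon 4: CGG (Arg) → CAG (Gln) — missense.
Synonymous: 1 of 4.

1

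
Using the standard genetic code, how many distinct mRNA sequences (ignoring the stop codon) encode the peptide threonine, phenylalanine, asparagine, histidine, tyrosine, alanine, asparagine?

Thr: 4 codons.
Phe: 2 codons.
Asn: 2 codons.
His: 2 codons.
Tyr: 2 codons.
Ala: 4 codons.
Asn: 2 codons.
4 × 2 × 2 × 2 × 2 × 4 × 2 = 512.

512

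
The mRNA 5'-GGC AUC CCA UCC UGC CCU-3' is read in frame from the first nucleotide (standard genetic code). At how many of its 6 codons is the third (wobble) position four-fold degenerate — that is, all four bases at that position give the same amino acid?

Codon 1 GGC (Gly): third position 4-fold.
Codon 2 AUC (Ile): third position 3-fold.
Codon 3 CCA (Pro): third position 4-fold.
Codon 4 UCC (Ser): third position 4-fold.
Codon 5 UGC (Cys): third position 2-fold.
Codon 6 CCU (Pro): third position 4-fold.
Four-fold degenerate third positions: 4.

4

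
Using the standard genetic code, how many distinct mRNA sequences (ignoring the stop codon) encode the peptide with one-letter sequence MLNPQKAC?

1536

Met: 1 codon.
Leu: 6 codons.
Asn: 2 codons.
Pro: 4 codons.
Gln: 2 codons.
Lys: 2 codons.
Ala: 4 codons.
Cys: 2 codons.
1 × 6 × 2 × 4 × 2 × 2 × 4 × 2 = 1536.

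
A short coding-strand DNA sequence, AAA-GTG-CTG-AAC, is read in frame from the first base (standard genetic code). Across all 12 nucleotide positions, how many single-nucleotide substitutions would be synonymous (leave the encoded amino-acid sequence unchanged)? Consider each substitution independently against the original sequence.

9

Codon 1 (AAA, Lys): 1 synonymous substitution.
Codon 2 (GTG, Val): 3 synonymous substitutions.
Codon 3 (CTG, Leu): 4 synonymous substitutions.
Codon 4 (AAC, Asn): 1 synonymous substitution.
Total: 1 + 3 + 4 + 1 = 9.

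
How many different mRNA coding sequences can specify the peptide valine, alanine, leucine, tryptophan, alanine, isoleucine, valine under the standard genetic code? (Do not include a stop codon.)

4608

Val: 4 codons.
Ala: 4 codons.
Leu: 6 codons.
Trp: 1 codon.
Ala: 4 codons.
Ile: 3 codons.
Val: 4 codons.
4 × 4 × 6 × 1 × 4 × 3 × 4 = 4608.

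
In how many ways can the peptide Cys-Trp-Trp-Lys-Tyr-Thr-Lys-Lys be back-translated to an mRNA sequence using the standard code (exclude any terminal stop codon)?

Cys: 2 codons.
Trp: 1 codon.
Trp: 1 codon.
Lys: 2 codons.
Tyr: 2 codons.
Thr: 4 codons.
Lys: 2 codons.
Lys: 2 codons.
2 × 1 × 1 × 2 × 2 × 4 × 2 × 2 = 128.

128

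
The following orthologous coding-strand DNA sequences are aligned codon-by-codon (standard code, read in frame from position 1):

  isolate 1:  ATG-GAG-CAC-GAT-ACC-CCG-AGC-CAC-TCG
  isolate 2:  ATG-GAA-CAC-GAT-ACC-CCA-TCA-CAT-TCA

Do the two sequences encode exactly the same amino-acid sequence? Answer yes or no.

Codon 1: ATG Met / ATG Met — identical.
Codon 2: GAG Glu / GAA Glu — synonymous.
Codon 3: CAC His / CAC His — identical.
Codon 4: GAT Asp / GAT Asp — identical.
Codon 5: ACC Thr / ACC Thr — identical.
Codon 6: CCG Pro / CCA Pro — synonymous.
Codon 7: AGC Ser / TCA Ser — synonymous.
Codon 8: CAC His / CAT His — synonymous.
Codon 9: TCG Ser / TCA Ser — synonymous.
Nonsynonymous differences: 0 → same protein.

yes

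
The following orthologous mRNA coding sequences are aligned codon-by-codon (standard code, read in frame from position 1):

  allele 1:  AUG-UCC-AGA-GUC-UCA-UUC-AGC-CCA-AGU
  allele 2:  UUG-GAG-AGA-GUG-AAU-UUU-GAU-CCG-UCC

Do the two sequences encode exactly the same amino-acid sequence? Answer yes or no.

Codon 1: AUG Met / UUG Leu — nonsynonymous.
Codon 2: UCC Ser / GAG Glu — nonsynonymous.
Codon 3: AGA Arg / AGA Arg — identical.
Codon 4: GUC Val / GUG Val — synonymous.
Codon 5: UCA Ser / AAU Asn — nonsynonymous.
Codon 6: UUC Phe / UUU Phe — synonymous.
Codon 7: AGC Ser / GAU Asp — nonsynonymous.
Codon 8: CCA Pro / CCG Pro — synonymous.
Codon 9: AGU Ser / UCC Ser — synonymous.
Nonsynonymous differences: 4 → different protein.

no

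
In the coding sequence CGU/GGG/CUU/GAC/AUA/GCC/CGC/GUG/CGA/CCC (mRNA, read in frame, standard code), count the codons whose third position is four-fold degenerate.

Codon 1 CGU (Arg): third position 4-fold.
Codon 2 GGG (Gly): third position 4-fold.
Codon 3 CUU (Leu): third position 4-fold.
Codon 4 GAC (Asp): third position 2-fold.
Codon 5 AUA (Ile): third position 3-fold.
Codon 6 GCC (Ala): third position 4-fold.
Codon 7 CGC (Arg): third position 4-fold.
Codon 8 GUG (Val): third position 4-fold.
Codon 9 CGA (Arg): third position 4-fold.
Codon 10 CCC (Pro): third position 4-fold.
Four-fold degenerate third positions: 8.

8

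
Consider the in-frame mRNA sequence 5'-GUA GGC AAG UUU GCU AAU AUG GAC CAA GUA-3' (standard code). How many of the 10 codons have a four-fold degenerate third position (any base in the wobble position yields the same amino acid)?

4

Codon 1 GUA (Val): third position 4-fold.
Codon 2 GGC (Gly): third position 4-fold.
Codon 3 AAG (Lys): third position 2-fold.
Codon 4 UUU (Phe): third position 2-fold.
Codon 5 GCU (Ala): third position 4-fold.
Codon 6 AAU (Asn): third position 2-fold.
Codon 7 AUG (Met): third position 1-fold.
Codon 8 GAC (Asp): third position 2-fold.
Codon 9 CAA (Gln): third position 2-fold.
Codon 10 GUA (Val): third position 4-fold.
Four-fold degenerate third positions: 4.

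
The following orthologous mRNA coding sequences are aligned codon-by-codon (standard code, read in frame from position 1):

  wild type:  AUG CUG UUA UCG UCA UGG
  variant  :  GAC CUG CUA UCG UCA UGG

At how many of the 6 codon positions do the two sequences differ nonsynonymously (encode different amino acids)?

1

Codon 1: AUG Met / GAC Asp — nonsynonymous.
Codon 2: CUG Leu / CUG Leu — identical.
Codon 3: UUA Leu / CUA Leu — synonymous.
Codon 4: UCG Ser / UCG Ser — identical.
Codon 5: UCA Ser / UCA Ser — identical.
Codon 6: UGG Trp / UGG Trp — identical.
Nonsynonymous differences: 1.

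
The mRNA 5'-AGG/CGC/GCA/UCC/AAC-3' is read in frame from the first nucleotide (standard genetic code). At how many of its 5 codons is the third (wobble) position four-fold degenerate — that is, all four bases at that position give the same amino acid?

Codon 1 AGG (Arg): third position 2-fold.
Codon 2 CGC (Arg): third position 4-fold.
Codon 3 GCA (Ala): third position 4-fold.
Codon 4 UCC (Ser): third position 4-fold.
Codon 5 AAC (Asn): third position 2-fold.
Four-fold degenerate third positions: 3.

3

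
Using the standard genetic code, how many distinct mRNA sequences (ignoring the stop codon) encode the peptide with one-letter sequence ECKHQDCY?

256

Glu: 2 codons.
Cys: 2 codons.
Lys: 2 codons.
His: 2 codons.
Gln: 2 codons.
Asp: 2 codons.
Cys: 2 codons.
Tyr: 2 codons.
2 × 2 × 2 × 2 × 2 × 2 × 2 × 2 = 256.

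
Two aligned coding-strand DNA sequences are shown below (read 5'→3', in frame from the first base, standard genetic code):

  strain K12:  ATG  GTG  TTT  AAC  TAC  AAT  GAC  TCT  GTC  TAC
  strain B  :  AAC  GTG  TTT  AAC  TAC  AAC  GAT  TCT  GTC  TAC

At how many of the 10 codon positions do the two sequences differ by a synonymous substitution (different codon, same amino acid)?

Codon 1: ATG Met / AAC Asn — nonsynonymous.
Codon 2: GTG Val / GTG Val — identical.
Codon 3: TTT Phe / TTT Phe — identical.
Codon 4: AAC Asn / AAC Asn — identical.
Codon 5: TAC Tyr / TAC Tyr — identical.
Codon 6: AAT Asn / AAC Asn — synonymous.
Codon 7: GAC Asp / GAT Asp — synonymous.
Codon 8: TCT Ser / TCT Ser — identical.
Codon 9: GTC Val / GTC Val — identical.
Codon 10: TAC Tyr / TAC Tyr — identical.
Synonymous differences: 2.

2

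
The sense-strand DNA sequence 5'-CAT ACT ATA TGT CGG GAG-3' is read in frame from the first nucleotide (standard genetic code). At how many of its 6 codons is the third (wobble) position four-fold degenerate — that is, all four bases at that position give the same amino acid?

2

Codon 1 CAT (His): third position 2-fold.
Codon 2 ACT (Thr): third position 4-fold.
Codon 3 ATA (Ile): third position 3-fold.
Codon 4 TGT (Cys): third position 2-fold.
Codon 5 CGG (Arg): third position 4-fold.
Codon 6 GAG (Glu): third position 2-fold.
Four-fold degenerate third positions: 2.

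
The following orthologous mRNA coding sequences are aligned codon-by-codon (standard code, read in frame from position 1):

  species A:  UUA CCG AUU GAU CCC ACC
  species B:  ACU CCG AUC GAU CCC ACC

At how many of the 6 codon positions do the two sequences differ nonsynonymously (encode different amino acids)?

Codon 1: UUA Leu / ACU Thr — nonsynonymous.
Codon 2: CCG Pro / CCG Pro — identical.
Codon 3: AUU Ile / AUC Ile — synonymous.
Codon 4: GAU Asp / GAU Asp — identical.
Codon 5: CCC Pro / CCC Pro — identical.
Codon 6: ACC Thr / ACC Thr — identical.
Nonsynonymous differences: 1.

1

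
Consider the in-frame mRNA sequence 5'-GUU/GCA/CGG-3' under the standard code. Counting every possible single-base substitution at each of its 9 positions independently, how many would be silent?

10

Codon 1 (GUU, Val): 3 synonymous substitutions.
Codon 2 (GCA, Ala): 3 synonymous substitutions.
Codon 3 (CGG, Arg): 4 synonymous substitutions.
Total: 3 + 3 + 4 = 10.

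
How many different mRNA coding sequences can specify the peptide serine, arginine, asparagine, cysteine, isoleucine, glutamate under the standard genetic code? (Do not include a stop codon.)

864

Ser: 6 codons.
Arg: 6 codons.
Asn: 2 codons.
Cys: 2 codons.
Ile: 3 codons.
Glu: 2 codons.
6 × 6 × 2 × 2 × 3 × 2 = 864.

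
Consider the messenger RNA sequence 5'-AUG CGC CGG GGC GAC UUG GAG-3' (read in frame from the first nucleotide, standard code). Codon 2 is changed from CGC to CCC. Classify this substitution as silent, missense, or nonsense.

missense

Position 5 falls in codon 2: CGC → Arg.
After the substitution the codon is CCC → Pro.
Arg ≠ Pro, so this is a missense mutation.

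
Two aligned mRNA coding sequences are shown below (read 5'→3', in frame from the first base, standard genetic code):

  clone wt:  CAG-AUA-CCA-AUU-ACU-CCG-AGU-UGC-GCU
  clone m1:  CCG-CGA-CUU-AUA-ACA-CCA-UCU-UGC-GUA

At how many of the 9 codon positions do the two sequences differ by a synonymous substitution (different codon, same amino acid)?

4

Codon 1: CAG Gln / CCG Pro — nonsynonymous.
Codon 2: AUA Ile / CGA Arg — nonsynonymous.
Codon 3: CCA Pro / CUU Leu — nonsynonymous.
Codon 4: AUU Ile / AUA Ile — synonymous.
Codon 5: ACU Thr / ACA Thr — synonymous.
Codon 6: CCG Pro / CCA Pro — synonymous.
Codon 7: AGU Ser / UCU Ser — synonymous.
Codon 8: UGC Cys / UGC Cys — identical.
Codon 9: GCU Ala / GUA Val — nonsynonymous.
Synonymous differences: 4.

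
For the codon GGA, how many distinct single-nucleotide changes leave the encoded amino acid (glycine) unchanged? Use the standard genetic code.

Position 1: none → 0 synonymous.
Position 2: none → 0 synonymous.
Position 3: GGU, GGC, GGG → 3 synonymous.
Total: 0 + 0 + 3 = 3.

3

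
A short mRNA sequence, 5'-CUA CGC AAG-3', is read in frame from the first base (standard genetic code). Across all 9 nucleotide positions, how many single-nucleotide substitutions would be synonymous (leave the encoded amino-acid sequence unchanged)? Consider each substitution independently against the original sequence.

8

Codon 1 (CUA, Leu): 4 synonymous substitutions.
Codon 2 (CGC, Arg): 3 synonymous substitutions.
Codon 3 (AAG, Lys): 1 synonymous substitution.
Total: 4 + 3 + 1 = 8.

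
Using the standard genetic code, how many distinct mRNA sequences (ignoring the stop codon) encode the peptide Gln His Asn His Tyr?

Gln: 2 codons.
His: 2 codons.
Asn: 2 codons.
His: 2 codons.
Tyr: 2 codons.
2 × 2 × 2 × 2 × 2 = 32.

32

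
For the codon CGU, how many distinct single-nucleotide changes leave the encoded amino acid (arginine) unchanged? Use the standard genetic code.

Position 1: none → 0 synonymous.
Position 2: none → 0 synonymous.
Position 3: CGC, CGA, CGG → 3 synonymous.
Total: 0 + 0 + 3 = 3.

3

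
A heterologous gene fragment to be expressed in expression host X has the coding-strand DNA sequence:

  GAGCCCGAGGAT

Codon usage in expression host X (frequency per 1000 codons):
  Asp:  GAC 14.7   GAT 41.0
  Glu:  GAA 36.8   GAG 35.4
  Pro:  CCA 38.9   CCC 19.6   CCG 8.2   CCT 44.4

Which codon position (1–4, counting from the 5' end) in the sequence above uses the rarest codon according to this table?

Codon 1 GAG (Glu): 35.4 per 1000.
Codon 2 CCC (Pro): 19.6 per 1000.
Codon 3 GAG (Glu): 35.4 per 1000.
Codon 4 GAT (Asp): 41.0 per 1000.
Lowest frequency is 19.6 at codon 2.

2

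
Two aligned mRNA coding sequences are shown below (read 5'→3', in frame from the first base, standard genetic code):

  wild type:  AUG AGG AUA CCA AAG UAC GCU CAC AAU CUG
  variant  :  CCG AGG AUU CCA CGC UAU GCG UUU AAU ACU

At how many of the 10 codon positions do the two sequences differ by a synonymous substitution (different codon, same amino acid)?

3

Codon 1: AUG Met / CCG Pro — nonsynonymous.
Codon 2: AGG Arg / AGG Arg — identical.
Codon 3: AUA Ile / AUU Ile — synonymous.
Codon 4: CCA Pro / CCA Pro — identical.
Codon 5: AAG Lys / CGC Arg — nonsynonymous.
Codon 6: UAC Tyr / UAU Tyr — synonymous.
Codon 7: GCU Ala / GCG Ala — synonymous.
Codon 8: CAC His / UUU Phe — nonsynonymous.
Codon 9: AAU Asn / AAU Asn — identical.
Codon 10: CUG Leu / ACU Thr — nonsynonymous.
Synonymous differences: 3.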